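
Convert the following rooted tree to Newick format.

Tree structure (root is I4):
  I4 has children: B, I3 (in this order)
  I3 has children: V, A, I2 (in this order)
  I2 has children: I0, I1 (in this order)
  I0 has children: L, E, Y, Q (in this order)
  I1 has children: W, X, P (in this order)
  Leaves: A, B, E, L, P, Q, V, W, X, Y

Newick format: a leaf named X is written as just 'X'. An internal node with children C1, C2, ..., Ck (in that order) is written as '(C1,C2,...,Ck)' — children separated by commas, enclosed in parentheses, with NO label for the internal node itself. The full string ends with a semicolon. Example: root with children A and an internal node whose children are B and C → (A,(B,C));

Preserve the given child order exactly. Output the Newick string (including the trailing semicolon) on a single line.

Answer: (B,(V,A,((L,E,Y,Q),(W,X,P))));

Derivation:
internal I4 with children ['B', 'I3']
  leaf 'B' → 'B'
  internal I3 with children ['V', 'A', 'I2']
    leaf 'V' → 'V'
    leaf 'A' → 'A'
    internal I2 with children ['I0', 'I1']
      internal I0 with children ['L', 'E', 'Y', 'Q']
        leaf 'L' → 'L'
        leaf 'E' → 'E'
        leaf 'Y' → 'Y'
        leaf 'Q' → 'Q'
      → '(L,E,Y,Q)'
      internal I1 with children ['W', 'X', 'P']
        leaf 'W' → 'W'
        leaf 'X' → 'X'
        leaf 'P' → 'P'
      → '(W,X,P)'
    → '((L,E,Y,Q),(W,X,P))'
  → '(V,A,((L,E,Y,Q),(W,X,P)))'
→ '(B,(V,A,((L,E,Y,Q),(W,X,P))))'
Final: (B,(V,A,((L,E,Y,Q),(W,X,P))));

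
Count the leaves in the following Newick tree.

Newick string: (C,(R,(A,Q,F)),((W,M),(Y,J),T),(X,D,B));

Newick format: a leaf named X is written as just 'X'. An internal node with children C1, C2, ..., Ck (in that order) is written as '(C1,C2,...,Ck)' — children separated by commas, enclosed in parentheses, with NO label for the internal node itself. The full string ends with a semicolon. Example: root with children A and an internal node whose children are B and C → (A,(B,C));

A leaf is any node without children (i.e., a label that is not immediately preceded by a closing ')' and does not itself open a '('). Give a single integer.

Answer: 13

Derivation:
Newick: (C,(R,(A,Q,F)),((W,M),(Y,J),T),(X,D,B));
Scan left-to-right; a leaf is any maximal label run not followed by '(':
  pos 1: leaf 'C' → count = 1
  pos 4: leaf 'R' → count = 2
  pos 7: leaf 'A' → count = 3
  pos 9: leaf 'Q' → count = 4
  pos 11: leaf 'F' → count = 5
  pos 17: leaf 'W' → count = 6
  pos 19: leaf 'M' → count = 7
  pos 23: leaf 'Y' → count = 8
  pos 25: leaf 'J' → count = 9
  pos 28: leaf 'T' → count = 10
  pos 32: leaf 'X' → count = 11
  pos 34: leaf 'D' → count = 12
  pos 36: leaf 'B' → count = 13
Total leaves: 13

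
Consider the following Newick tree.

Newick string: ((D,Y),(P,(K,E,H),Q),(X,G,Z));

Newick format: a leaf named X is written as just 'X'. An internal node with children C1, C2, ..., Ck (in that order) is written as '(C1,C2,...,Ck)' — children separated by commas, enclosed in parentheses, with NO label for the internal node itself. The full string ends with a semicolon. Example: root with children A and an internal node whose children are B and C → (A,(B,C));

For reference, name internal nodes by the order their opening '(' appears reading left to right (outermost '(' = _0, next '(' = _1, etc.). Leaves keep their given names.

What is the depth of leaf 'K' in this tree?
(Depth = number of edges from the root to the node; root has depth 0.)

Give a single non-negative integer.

Newick: ((D,Y),(P,(K,E,H),Q),(X,G,Z));
Naming internals by '(' encounter order: outermost '(' = _0, next = _1, ...
Query node: K
Path from root: _0 -> _2 -> _3 -> K
Depth of K: 3 (number of edges from root)

Answer: 3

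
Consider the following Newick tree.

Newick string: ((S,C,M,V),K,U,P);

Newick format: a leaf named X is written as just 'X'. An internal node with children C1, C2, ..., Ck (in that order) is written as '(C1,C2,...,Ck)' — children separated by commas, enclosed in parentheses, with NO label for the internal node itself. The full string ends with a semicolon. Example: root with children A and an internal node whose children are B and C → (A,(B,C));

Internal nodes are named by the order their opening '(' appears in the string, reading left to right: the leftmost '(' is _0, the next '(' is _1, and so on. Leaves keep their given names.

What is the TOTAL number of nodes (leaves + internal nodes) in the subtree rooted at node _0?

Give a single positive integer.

Answer: 9

Derivation:
Newick: ((S,C,M,V),K,U,P);
Locate _0: it is the '(' at position 0 (the 1st '(' reading left to right).
Query: subtree rooted at _0
_0: subtree_size = 1 + 8
  _1: subtree_size = 1 + 4
    S: subtree_size = 1 + 0
    C: subtree_size = 1 + 0
    M: subtree_size = 1 + 0
    V: subtree_size = 1 + 0
  K: subtree_size = 1 + 0
  U: subtree_size = 1 + 0
  P: subtree_size = 1 + 0
Total subtree size of _0: 9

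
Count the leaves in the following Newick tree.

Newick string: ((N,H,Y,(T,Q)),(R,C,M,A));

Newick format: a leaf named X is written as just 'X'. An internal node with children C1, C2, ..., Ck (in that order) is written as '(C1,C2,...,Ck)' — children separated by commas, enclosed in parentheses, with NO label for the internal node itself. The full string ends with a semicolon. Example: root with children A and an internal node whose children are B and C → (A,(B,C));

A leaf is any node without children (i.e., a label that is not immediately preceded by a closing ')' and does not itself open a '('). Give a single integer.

Newick: ((N,H,Y,(T,Q)),(R,C,M,A));
Scan left-to-right; a leaf is any maximal label run not followed by '(':
  pos 2: leaf 'N' → count = 1
  pos 4: leaf 'H' → count = 2
  pos 6: leaf 'Y' → count = 3
  pos 9: leaf 'T' → count = 4
  pos 11: leaf 'Q' → count = 5
  pos 16: leaf 'R' → count = 6
  pos 18: leaf 'C' → count = 7
  pos 20: leaf 'M' → count = 8
  pos 22: leaf 'A' → count = 9
Total leaves: 9

Answer: 9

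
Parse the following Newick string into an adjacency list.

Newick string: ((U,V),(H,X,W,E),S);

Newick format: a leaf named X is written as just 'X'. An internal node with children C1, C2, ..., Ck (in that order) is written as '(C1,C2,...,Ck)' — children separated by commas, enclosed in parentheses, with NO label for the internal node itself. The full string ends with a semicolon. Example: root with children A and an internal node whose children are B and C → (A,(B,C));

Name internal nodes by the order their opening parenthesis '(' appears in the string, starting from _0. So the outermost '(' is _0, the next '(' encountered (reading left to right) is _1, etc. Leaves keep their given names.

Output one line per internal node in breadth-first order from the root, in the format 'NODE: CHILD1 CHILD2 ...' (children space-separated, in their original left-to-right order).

Input: ((U,V),(H,X,W,E),S);
Scanning left-to-right, naming '(' by encounter order:
  pos 0: '(' -> open internal node _0 (depth 1)
  pos 1: '(' -> open internal node _1 (depth 2)
  pos 5: ')' -> close internal node _1 (now at depth 1)
  pos 7: '(' -> open internal node _2 (depth 2)
  pos 15: ')' -> close internal node _2 (now at depth 1)
  pos 18: ')' -> close internal node _0 (now at depth 0)
Total internal nodes: 3
BFS adjacency from root:
  _0: _1 _2 S
  _1: U V
  _2: H X W E

Answer: _0: _1 _2 S
_1: U V
_2: H X W E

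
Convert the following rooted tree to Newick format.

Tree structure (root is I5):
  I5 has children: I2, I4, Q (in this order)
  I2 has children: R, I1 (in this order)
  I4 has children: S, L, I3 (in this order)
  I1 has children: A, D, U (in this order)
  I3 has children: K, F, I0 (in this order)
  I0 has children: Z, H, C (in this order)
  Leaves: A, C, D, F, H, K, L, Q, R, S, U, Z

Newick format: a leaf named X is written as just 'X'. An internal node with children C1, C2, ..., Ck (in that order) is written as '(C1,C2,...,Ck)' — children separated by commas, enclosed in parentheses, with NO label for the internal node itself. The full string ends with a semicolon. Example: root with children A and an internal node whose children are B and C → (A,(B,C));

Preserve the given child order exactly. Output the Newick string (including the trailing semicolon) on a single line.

Answer: ((R,(A,D,U)),(S,L,(K,F,(Z,H,C))),Q);

Derivation:
internal I5 with children ['I2', 'I4', 'Q']
  internal I2 with children ['R', 'I1']
    leaf 'R' → 'R'
    internal I1 with children ['A', 'D', 'U']
      leaf 'A' → 'A'
      leaf 'D' → 'D'
      leaf 'U' → 'U'
    → '(A,D,U)'
  → '(R,(A,D,U))'
  internal I4 with children ['S', 'L', 'I3']
    leaf 'S' → 'S'
    leaf 'L' → 'L'
    internal I3 with children ['K', 'F', 'I0']
      leaf 'K' → 'K'
      leaf 'F' → 'F'
      internal I0 with children ['Z', 'H', 'C']
        leaf 'Z' → 'Z'
        leaf 'H' → 'H'
        leaf 'C' → 'C'
      → '(Z,H,C)'
    → '(K,F,(Z,H,C))'
  → '(S,L,(K,F,(Z,H,C)))'
  leaf 'Q' → 'Q'
→ '((R,(A,D,U)),(S,L,(K,F,(Z,H,C))),Q)'
Final: ((R,(A,D,U)),(S,L,(K,F,(Z,H,C))),Q);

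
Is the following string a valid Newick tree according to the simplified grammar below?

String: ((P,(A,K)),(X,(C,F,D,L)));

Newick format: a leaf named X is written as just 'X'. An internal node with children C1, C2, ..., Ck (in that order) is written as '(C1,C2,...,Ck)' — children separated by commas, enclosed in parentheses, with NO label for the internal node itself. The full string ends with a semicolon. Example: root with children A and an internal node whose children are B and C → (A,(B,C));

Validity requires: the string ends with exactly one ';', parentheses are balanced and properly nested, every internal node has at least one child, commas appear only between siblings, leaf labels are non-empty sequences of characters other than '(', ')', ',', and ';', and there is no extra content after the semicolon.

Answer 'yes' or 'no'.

Answer: yes

Derivation:
Input: ((P,(A,K)),(X,(C,F,D,L)));
Paren balance: 5 '(' vs 5 ')' OK
Ends with single ';': True
Full parse: OK
Valid: True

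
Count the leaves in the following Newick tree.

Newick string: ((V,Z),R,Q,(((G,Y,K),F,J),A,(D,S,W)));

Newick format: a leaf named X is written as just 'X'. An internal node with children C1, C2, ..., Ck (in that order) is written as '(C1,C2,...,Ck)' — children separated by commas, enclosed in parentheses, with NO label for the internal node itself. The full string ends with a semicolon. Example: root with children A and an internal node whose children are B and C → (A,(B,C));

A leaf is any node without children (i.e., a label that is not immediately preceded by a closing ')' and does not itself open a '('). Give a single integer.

Answer: 13

Derivation:
Newick: ((V,Z),R,Q,(((G,Y,K),F,J),A,(D,S,W)));
Scan left-to-right; a leaf is any maximal label run not followed by '(':
  pos 2: leaf 'V' → count = 1
  pos 4: leaf 'Z' → count = 2
  pos 7: leaf 'R' → count = 3
  pos 9: leaf 'Q' → count = 4
  pos 14: leaf 'G' → count = 5
  pos 16: leaf 'Y' → count = 6
  pos 18: leaf 'K' → count = 7
  pos 21: leaf 'F' → count = 8
  pos 23: leaf 'J' → count = 9
  pos 26: leaf 'A' → count = 10
  pos 29: leaf 'D' → count = 11
  pos 31: leaf 'S' → count = 12
  pos 33: leaf 'W' → count = 13
Total leaves: 13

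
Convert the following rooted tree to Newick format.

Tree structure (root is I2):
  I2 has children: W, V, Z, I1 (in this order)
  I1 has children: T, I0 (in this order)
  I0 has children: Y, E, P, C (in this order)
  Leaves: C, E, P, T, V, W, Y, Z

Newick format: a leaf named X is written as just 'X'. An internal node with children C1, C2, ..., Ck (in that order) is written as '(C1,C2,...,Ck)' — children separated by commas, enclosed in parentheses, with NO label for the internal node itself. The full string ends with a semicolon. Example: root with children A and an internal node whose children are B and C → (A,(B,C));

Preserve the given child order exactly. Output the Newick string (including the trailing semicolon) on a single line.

Answer: (W,V,Z,(T,(Y,E,P,C)));

Derivation:
internal I2 with children ['W', 'V', 'Z', 'I1']
  leaf 'W' → 'W'
  leaf 'V' → 'V'
  leaf 'Z' → 'Z'
  internal I1 with children ['T', 'I0']
    leaf 'T' → 'T'
    internal I0 with children ['Y', 'E', 'P', 'C']
      leaf 'Y' → 'Y'
      leaf 'E' → 'E'
      leaf 'P' → 'P'
      leaf 'C' → 'C'
    → '(Y,E,P,C)'
  → '(T,(Y,E,P,C))'
→ '(W,V,Z,(T,(Y,E,P,C)))'
Final: (W,V,Z,(T,(Y,E,P,C)));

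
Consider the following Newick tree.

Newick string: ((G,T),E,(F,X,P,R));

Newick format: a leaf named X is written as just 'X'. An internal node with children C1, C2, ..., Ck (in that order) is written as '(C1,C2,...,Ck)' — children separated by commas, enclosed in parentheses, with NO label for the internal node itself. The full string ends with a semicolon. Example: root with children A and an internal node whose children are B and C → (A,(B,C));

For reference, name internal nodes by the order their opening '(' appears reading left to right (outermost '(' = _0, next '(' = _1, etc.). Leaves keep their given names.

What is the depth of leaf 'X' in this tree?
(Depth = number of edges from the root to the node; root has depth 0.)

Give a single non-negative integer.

Newick: ((G,T),E,(F,X,P,R));
Naming internals by '(' encounter order: outermost '(' = _0, next = _1, ...
Query node: X
Path from root: _0 -> _2 -> X
Depth of X: 2 (number of edges from root)

Answer: 2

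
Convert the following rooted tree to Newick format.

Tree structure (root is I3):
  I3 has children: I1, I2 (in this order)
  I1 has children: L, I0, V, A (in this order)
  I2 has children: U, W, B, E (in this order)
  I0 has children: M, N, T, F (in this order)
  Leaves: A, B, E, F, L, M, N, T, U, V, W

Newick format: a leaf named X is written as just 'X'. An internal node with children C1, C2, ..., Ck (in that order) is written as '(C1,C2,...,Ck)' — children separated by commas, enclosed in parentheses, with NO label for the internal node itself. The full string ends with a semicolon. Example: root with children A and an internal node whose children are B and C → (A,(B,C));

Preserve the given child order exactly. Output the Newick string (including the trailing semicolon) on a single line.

Answer: ((L,(M,N,T,F),V,A),(U,W,B,E));

Derivation:
internal I3 with children ['I1', 'I2']
  internal I1 with children ['L', 'I0', 'V', 'A']
    leaf 'L' → 'L'
    internal I0 with children ['M', 'N', 'T', 'F']
      leaf 'M' → 'M'
      leaf 'N' → 'N'
      leaf 'T' → 'T'
      leaf 'F' → 'F'
    → '(M,N,T,F)'
    leaf 'V' → 'V'
    leaf 'A' → 'A'
  → '(L,(M,N,T,F),V,A)'
  internal I2 with children ['U', 'W', 'B', 'E']
    leaf 'U' → 'U'
    leaf 'W' → 'W'
    leaf 'B' → 'B'
    leaf 'E' → 'E'
  → '(U,W,B,E)'
→ '((L,(M,N,T,F),V,A),(U,W,B,E))'
Final: ((L,(M,N,T,F),V,A),(U,W,B,E));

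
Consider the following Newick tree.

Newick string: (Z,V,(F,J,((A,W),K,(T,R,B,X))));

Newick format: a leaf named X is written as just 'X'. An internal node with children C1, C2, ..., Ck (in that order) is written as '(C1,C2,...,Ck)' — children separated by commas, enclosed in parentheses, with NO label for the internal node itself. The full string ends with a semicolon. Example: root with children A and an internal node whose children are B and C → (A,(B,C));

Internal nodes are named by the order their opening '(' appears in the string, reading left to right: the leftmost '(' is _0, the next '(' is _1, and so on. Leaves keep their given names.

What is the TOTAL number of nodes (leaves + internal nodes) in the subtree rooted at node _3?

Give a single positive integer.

Answer: 3

Derivation:
Newick: (Z,V,(F,J,((A,W),K,(T,R,B,X))));
Locate _3: it is the '(' at position 11 (the 4th '(' reading left to right).
Query: subtree rooted at _3
_3: subtree_size = 1 + 2
  A: subtree_size = 1 + 0
  W: subtree_size = 1 + 0
Total subtree size of _3: 3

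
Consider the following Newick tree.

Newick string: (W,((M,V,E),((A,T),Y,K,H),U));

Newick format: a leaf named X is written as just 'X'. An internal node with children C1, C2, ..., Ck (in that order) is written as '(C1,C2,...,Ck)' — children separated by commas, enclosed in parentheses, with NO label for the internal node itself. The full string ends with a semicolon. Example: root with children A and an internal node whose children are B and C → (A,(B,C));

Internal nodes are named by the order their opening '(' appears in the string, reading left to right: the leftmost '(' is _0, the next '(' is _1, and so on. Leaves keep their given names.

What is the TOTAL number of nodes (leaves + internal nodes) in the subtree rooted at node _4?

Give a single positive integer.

Answer: 3

Derivation:
Newick: (W,((M,V,E),((A,T),Y,K,H),U));
Locate _4: it is the '(' at position 13 (the 5th '(' reading left to right).
Query: subtree rooted at _4
_4: subtree_size = 1 + 2
  A: subtree_size = 1 + 0
  T: subtree_size = 1 + 0
Total subtree size of _4: 3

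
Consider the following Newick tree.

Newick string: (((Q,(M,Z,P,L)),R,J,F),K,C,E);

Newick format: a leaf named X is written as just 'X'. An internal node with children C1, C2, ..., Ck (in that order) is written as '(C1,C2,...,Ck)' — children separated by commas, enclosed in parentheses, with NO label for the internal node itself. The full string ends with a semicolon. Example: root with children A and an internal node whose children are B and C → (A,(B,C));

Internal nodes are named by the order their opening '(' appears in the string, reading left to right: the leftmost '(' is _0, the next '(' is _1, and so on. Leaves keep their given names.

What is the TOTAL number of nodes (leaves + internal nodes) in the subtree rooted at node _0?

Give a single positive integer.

Answer: 15

Derivation:
Newick: (((Q,(M,Z,P,L)),R,J,F),K,C,E);
Locate _0: it is the '(' at position 0 (the 1st '(' reading left to right).
Query: subtree rooted at _0
_0: subtree_size = 1 + 14
  _1: subtree_size = 1 + 10
    _2: subtree_size = 1 + 6
      Q: subtree_size = 1 + 0
      _3: subtree_size = 1 + 4
        M: subtree_size = 1 + 0
        Z: subtree_size = 1 + 0
        P: subtree_size = 1 + 0
        L: subtree_size = 1 + 0
    R: subtree_size = 1 + 0
    J: subtree_size = 1 + 0
    F: subtree_size = 1 + 0
  K: subtree_size = 1 + 0
  C: subtree_size = 1 + 0
  E: subtree_size = 1 + 0
Total subtree size of _0: 15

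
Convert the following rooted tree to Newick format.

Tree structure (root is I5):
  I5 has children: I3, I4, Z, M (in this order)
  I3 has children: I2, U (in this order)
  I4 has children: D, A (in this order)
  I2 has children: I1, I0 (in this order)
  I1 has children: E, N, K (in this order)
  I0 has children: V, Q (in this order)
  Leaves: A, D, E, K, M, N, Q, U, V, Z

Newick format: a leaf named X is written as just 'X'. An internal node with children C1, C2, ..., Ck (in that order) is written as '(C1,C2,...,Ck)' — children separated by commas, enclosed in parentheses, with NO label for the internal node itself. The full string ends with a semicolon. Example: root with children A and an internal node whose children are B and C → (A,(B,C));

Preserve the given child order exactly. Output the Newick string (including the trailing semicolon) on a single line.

Answer: ((((E,N,K),(V,Q)),U),(D,A),Z,M);

Derivation:
internal I5 with children ['I3', 'I4', 'Z', 'M']
  internal I3 with children ['I2', 'U']
    internal I2 with children ['I1', 'I0']
      internal I1 with children ['E', 'N', 'K']
        leaf 'E' → 'E'
        leaf 'N' → 'N'
        leaf 'K' → 'K'
      → '(E,N,K)'
      internal I0 with children ['V', 'Q']
        leaf 'V' → 'V'
        leaf 'Q' → 'Q'
      → '(V,Q)'
    → '((E,N,K),(V,Q))'
    leaf 'U' → 'U'
  → '(((E,N,K),(V,Q)),U)'
  internal I4 with children ['D', 'A']
    leaf 'D' → 'D'
    leaf 'A' → 'A'
  → '(D,A)'
  leaf 'Z' → 'Z'
  leaf 'M' → 'M'
→ '((((E,N,K),(V,Q)),U),(D,A),Z,M)'
Final: ((((E,N,K),(V,Q)),U),(D,A),Z,M);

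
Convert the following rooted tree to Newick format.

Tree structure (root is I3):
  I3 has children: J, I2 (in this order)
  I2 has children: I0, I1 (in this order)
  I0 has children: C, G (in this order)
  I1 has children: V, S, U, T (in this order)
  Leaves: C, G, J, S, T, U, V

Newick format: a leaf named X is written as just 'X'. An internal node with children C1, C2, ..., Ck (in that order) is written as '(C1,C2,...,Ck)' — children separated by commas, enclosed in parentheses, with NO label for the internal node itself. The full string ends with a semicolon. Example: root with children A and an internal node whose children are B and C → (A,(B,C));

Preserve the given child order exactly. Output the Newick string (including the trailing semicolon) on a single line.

Answer: (J,((C,G),(V,S,U,T)));

Derivation:
internal I3 with children ['J', 'I2']
  leaf 'J' → 'J'
  internal I2 with children ['I0', 'I1']
    internal I0 with children ['C', 'G']
      leaf 'C' → 'C'
      leaf 'G' → 'G'
    → '(C,G)'
    internal I1 with children ['V', 'S', 'U', 'T']
      leaf 'V' → 'V'
      leaf 'S' → 'S'
      leaf 'U' → 'U'
      leaf 'T' → 'T'
    → '(V,S,U,T)'
  → '((C,G),(V,S,U,T))'
→ '(J,((C,G),(V,S,U,T)))'
Final: (J,((C,G),(V,S,U,T)));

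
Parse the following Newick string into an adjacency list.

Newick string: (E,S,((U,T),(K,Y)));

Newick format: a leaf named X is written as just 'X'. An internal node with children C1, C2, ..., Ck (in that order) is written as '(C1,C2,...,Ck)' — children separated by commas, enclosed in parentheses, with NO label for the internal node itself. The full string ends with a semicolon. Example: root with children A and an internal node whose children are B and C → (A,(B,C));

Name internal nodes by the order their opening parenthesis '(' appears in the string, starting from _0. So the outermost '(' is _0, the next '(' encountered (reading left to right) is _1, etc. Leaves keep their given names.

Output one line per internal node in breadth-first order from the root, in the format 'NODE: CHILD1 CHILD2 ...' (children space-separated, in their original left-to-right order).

Answer: _0: E S _1
_1: _2 _3
_2: U T
_3: K Y

Derivation:
Input: (E,S,((U,T),(K,Y)));
Scanning left-to-right, naming '(' by encounter order:
  pos 0: '(' -> open internal node _0 (depth 1)
  pos 5: '(' -> open internal node _1 (depth 2)
  pos 6: '(' -> open internal node _2 (depth 3)
  pos 10: ')' -> close internal node _2 (now at depth 2)
  pos 12: '(' -> open internal node _3 (depth 3)
  pos 16: ')' -> close internal node _3 (now at depth 2)
  pos 17: ')' -> close internal node _1 (now at depth 1)
  pos 18: ')' -> close internal node _0 (now at depth 0)
Total internal nodes: 4
BFS adjacency from root:
  _0: E S _1
  _1: _2 _3
  _2: U T
  _3: K Y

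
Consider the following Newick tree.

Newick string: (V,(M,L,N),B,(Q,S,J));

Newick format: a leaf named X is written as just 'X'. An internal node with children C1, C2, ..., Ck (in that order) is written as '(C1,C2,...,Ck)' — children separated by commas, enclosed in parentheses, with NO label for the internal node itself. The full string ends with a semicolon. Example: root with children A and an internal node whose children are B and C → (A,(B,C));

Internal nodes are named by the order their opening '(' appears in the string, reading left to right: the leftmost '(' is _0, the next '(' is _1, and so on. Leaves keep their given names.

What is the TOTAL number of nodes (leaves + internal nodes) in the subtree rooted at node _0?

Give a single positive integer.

Newick: (V,(M,L,N),B,(Q,S,J));
Locate _0: it is the '(' at position 0 (the 1st '(' reading left to right).
Query: subtree rooted at _0
_0: subtree_size = 1 + 10
  V: subtree_size = 1 + 0
  _1: subtree_size = 1 + 3
    M: subtree_size = 1 + 0
    L: subtree_size = 1 + 0
    N: subtree_size = 1 + 0
  B: subtree_size = 1 + 0
  _2: subtree_size = 1 + 3
    Q: subtree_size = 1 + 0
    S: subtree_size = 1 + 0
    J: subtree_size = 1 + 0
Total subtree size of _0: 11

Answer: 11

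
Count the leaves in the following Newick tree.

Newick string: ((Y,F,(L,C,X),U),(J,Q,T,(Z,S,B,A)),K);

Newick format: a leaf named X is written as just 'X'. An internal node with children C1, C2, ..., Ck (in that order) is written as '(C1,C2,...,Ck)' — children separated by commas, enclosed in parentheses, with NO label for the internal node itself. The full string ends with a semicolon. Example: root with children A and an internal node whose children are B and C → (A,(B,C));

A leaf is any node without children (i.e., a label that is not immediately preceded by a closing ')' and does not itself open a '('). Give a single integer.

Newick: ((Y,F,(L,C,X),U),(J,Q,T,(Z,S,B,A)),K);
Scan left-to-right; a leaf is any maximal label run not followed by '(':
  pos 2: leaf 'Y' → count = 1
  pos 4: leaf 'F' → count = 2
  pos 7: leaf 'L' → count = 3
  pos 9: leaf 'C' → count = 4
  pos 11: leaf 'X' → count = 5
  pos 14: leaf 'U' → count = 6
  pos 18: leaf 'J' → count = 7
  pos 20: leaf 'Q' → count = 8
  pos 22: leaf 'T' → count = 9
  pos 25: leaf 'Z' → count = 10
  pos 27: leaf 'S' → count = 11
  pos 29: leaf 'B' → count = 12
  pos 31: leaf 'A' → count = 13
  pos 35: leaf 'K' → count = 14
Total leaves: 14

Answer: 14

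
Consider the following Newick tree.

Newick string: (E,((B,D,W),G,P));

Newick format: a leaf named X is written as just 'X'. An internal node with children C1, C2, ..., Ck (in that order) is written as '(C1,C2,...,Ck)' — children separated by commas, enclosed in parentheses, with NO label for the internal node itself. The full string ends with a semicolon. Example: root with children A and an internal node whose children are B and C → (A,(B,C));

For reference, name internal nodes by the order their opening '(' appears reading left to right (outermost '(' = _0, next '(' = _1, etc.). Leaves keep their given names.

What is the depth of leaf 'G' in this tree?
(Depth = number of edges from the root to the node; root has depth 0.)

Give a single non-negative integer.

Newick: (E,((B,D,W),G,P));
Naming internals by '(' encounter order: outermost '(' = _0, next = _1, ...
Query node: G
Path from root: _0 -> _1 -> G
Depth of G: 2 (number of edges from root)

Answer: 2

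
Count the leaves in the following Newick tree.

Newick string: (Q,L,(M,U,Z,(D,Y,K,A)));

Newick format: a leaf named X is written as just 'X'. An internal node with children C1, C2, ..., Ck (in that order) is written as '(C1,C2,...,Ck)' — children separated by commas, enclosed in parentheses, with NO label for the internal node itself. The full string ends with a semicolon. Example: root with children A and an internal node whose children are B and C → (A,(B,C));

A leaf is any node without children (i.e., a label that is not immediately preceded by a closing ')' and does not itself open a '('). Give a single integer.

Answer: 9

Derivation:
Newick: (Q,L,(M,U,Z,(D,Y,K,A)));
Scan left-to-right; a leaf is any maximal label run not followed by '(':
  pos 1: leaf 'Q' → count = 1
  pos 3: leaf 'L' → count = 2
  pos 6: leaf 'M' → count = 3
  pos 8: leaf 'U' → count = 4
  pos 10: leaf 'Z' → count = 5
  pos 13: leaf 'D' → count = 6
  pos 15: leaf 'Y' → count = 7
  pos 17: leaf 'K' → count = 8
  pos 19: leaf 'A' → count = 9
Total leaves: 9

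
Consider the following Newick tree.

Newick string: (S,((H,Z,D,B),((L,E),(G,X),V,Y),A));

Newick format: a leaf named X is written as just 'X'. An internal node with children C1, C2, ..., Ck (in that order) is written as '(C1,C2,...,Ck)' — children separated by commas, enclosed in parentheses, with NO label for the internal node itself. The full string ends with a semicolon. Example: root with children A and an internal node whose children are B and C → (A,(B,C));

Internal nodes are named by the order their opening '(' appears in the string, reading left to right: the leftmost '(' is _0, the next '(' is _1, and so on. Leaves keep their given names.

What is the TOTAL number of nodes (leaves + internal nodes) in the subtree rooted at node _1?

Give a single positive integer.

Answer: 16

Derivation:
Newick: (S,((H,Z,D,B),((L,E),(G,X),V,Y),A));
Locate _1: it is the '(' at position 3 (the 2nd '(' reading left to right).
Query: subtree rooted at _1
_1: subtree_size = 1 + 15
  _2: subtree_size = 1 + 4
    H: subtree_size = 1 + 0
    Z: subtree_size = 1 + 0
    D: subtree_size = 1 + 0
    B: subtree_size = 1 + 0
  _3: subtree_size = 1 + 8
    _4: subtree_size = 1 + 2
      L: subtree_size = 1 + 0
      E: subtree_size = 1 + 0
    _5: subtree_size = 1 + 2
      G: subtree_size = 1 + 0
      X: subtree_size = 1 + 0
    V: subtree_size = 1 + 0
    Y: subtree_size = 1 + 0
  A: subtree_size = 1 + 0
Total subtree size of _1: 16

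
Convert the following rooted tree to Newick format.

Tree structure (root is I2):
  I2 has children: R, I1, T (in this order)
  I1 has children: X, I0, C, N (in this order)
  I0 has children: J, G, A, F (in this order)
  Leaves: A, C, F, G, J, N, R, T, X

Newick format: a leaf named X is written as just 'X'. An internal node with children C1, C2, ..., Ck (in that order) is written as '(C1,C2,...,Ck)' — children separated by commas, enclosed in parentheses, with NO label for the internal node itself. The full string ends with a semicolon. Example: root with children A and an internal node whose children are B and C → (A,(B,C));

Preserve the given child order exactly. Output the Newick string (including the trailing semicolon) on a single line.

internal I2 with children ['R', 'I1', 'T']
  leaf 'R' → 'R'
  internal I1 with children ['X', 'I0', 'C', 'N']
    leaf 'X' → 'X'
    internal I0 with children ['J', 'G', 'A', 'F']
      leaf 'J' → 'J'
      leaf 'G' → 'G'
      leaf 'A' → 'A'
      leaf 'F' → 'F'
    → '(J,G,A,F)'
    leaf 'C' → 'C'
    leaf 'N' → 'N'
  → '(X,(J,G,A,F),C,N)'
  leaf 'T' → 'T'
→ '(R,(X,(J,G,A,F),C,N),T)'
Final: (R,(X,(J,G,A,F),C,N),T);

Answer: (R,(X,(J,G,A,F),C,N),T);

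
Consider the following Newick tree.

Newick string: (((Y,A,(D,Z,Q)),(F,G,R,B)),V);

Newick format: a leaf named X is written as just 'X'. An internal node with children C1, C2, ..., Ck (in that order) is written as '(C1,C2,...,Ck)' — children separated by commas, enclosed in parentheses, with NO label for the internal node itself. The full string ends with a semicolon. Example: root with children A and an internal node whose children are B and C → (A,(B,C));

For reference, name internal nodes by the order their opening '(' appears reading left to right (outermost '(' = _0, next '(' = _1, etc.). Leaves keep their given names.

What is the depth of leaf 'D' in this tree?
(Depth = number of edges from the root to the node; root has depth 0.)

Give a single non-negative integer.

Newick: (((Y,A,(D,Z,Q)),(F,G,R,B)),V);
Naming internals by '(' encounter order: outermost '(' = _0, next = _1, ...
Query node: D
Path from root: _0 -> _1 -> _2 -> _3 -> D
Depth of D: 4 (number of edges from root)

Answer: 4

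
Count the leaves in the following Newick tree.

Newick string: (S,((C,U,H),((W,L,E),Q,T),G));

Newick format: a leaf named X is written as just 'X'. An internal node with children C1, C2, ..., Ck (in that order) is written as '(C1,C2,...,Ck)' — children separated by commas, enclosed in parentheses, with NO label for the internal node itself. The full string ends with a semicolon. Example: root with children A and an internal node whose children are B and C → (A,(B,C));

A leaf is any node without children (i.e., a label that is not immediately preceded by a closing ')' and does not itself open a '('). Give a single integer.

Answer: 10

Derivation:
Newick: (S,((C,U,H),((W,L,E),Q,T),G));
Scan left-to-right; a leaf is any maximal label run not followed by '(':
  pos 1: leaf 'S' → count = 1
  pos 5: leaf 'C' → count = 2
  pos 7: leaf 'U' → count = 3
  pos 9: leaf 'H' → count = 4
  pos 14: leaf 'W' → count = 5
  pos 16: leaf 'L' → count = 6
  pos 18: leaf 'E' → count = 7
  pos 21: leaf 'Q' → count = 8
  pos 23: leaf 'T' → count = 9
  pos 26: leaf 'G' → count = 10
Total leaves: 10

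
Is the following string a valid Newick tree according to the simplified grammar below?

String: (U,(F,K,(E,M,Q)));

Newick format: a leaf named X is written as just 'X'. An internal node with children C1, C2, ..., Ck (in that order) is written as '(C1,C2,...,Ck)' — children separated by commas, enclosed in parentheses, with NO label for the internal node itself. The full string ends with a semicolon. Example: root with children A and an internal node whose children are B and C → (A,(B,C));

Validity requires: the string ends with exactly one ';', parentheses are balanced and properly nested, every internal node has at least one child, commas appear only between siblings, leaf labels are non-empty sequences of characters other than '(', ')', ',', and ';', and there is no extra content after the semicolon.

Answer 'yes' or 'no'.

Answer: yes

Derivation:
Input: (U,(F,K,(E,M,Q)));
Paren balance: 3 '(' vs 3 ')' OK
Ends with single ';': True
Full parse: OK
Valid: True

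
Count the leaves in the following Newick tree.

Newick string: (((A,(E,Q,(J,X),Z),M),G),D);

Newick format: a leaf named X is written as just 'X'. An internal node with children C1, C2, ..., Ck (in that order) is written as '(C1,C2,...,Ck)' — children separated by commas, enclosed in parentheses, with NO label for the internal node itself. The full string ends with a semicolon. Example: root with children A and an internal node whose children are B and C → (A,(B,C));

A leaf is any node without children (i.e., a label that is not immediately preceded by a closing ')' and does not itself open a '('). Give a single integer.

Newick: (((A,(E,Q,(J,X),Z),M),G),D);
Scan left-to-right; a leaf is any maximal label run not followed by '(':
  pos 3: leaf 'A' → count = 1
  pos 6: leaf 'E' → count = 2
  pos 8: leaf 'Q' → count = 3
  pos 11: leaf 'J' → count = 4
  pos 13: leaf 'X' → count = 5
  pos 16: leaf 'Z' → count = 6
  pos 19: leaf 'M' → count = 7
  pos 22: leaf 'G' → count = 8
  pos 25: leaf 'D' → count = 9
Total leaves: 9

Answer: 9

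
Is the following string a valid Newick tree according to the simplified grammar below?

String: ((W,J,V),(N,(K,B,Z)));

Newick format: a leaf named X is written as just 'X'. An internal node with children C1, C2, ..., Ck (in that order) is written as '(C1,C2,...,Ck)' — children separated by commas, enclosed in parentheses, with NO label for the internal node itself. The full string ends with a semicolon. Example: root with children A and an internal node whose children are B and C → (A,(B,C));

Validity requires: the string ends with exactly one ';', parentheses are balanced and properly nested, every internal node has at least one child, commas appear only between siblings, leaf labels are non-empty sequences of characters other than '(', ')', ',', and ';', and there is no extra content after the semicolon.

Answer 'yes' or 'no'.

Answer: yes

Derivation:
Input: ((W,J,V),(N,(K,B,Z)));
Paren balance: 4 '(' vs 4 ')' OK
Ends with single ';': True
Full parse: OK
Valid: True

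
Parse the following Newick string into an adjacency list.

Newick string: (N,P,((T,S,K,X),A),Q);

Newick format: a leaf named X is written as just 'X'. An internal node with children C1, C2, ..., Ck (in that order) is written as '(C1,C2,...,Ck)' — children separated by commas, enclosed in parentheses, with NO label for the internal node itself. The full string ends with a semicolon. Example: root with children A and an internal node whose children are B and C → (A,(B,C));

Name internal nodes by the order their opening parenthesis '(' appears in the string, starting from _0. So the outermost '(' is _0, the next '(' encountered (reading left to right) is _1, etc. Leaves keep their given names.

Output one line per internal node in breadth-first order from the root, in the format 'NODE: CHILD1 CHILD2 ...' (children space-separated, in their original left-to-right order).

Input: (N,P,((T,S,K,X),A),Q);
Scanning left-to-right, naming '(' by encounter order:
  pos 0: '(' -> open internal node _0 (depth 1)
  pos 5: '(' -> open internal node _1 (depth 2)
  pos 6: '(' -> open internal node _2 (depth 3)
  pos 14: ')' -> close internal node _2 (now at depth 2)
  pos 17: ')' -> close internal node _1 (now at depth 1)
  pos 20: ')' -> close internal node _0 (now at depth 0)
Total internal nodes: 3
BFS adjacency from root:
  _0: N P _1 Q
  _1: _2 A
  _2: T S K X

Answer: _0: N P _1 Q
_1: _2 A
_2: T S K X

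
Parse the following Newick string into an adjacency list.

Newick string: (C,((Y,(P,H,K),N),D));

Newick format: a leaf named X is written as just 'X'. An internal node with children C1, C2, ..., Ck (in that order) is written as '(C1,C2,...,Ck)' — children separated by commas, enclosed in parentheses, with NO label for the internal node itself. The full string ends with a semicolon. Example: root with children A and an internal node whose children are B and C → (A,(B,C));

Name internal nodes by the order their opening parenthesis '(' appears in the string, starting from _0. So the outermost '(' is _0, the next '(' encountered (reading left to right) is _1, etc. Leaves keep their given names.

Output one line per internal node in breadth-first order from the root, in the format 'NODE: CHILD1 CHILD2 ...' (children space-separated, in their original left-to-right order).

Answer: _0: C _1
_1: _2 D
_2: Y _3 N
_3: P H K

Derivation:
Input: (C,((Y,(P,H,K),N),D));
Scanning left-to-right, naming '(' by encounter order:
  pos 0: '(' -> open internal node _0 (depth 1)
  pos 3: '(' -> open internal node _1 (depth 2)
  pos 4: '(' -> open internal node _2 (depth 3)
  pos 7: '(' -> open internal node _3 (depth 4)
  pos 13: ')' -> close internal node _3 (now at depth 3)
  pos 16: ')' -> close internal node _2 (now at depth 2)
  pos 19: ')' -> close internal node _1 (now at depth 1)
  pos 20: ')' -> close internal node _0 (now at depth 0)
Total internal nodes: 4
BFS adjacency from root:
  _0: C _1
  _1: _2 D
  _2: Y _3 N
  _3: P H K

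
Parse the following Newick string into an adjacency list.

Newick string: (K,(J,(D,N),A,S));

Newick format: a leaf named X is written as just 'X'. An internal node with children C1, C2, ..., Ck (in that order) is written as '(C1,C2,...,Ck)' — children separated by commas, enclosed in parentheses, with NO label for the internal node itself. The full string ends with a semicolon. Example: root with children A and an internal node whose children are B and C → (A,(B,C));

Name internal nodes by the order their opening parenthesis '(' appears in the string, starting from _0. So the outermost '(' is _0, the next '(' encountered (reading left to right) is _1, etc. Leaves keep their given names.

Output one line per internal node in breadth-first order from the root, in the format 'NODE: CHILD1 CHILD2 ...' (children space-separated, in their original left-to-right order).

Answer: _0: K _1
_1: J _2 A S
_2: D N

Derivation:
Input: (K,(J,(D,N),A,S));
Scanning left-to-right, naming '(' by encounter order:
  pos 0: '(' -> open internal node _0 (depth 1)
  pos 3: '(' -> open internal node _1 (depth 2)
  pos 6: '(' -> open internal node _2 (depth 3)
  pos 10: ')' -> close internal node _2 (now at depth 2)
  pos 15: ')' -> close internal node _1 (now at depth 1)
  pos 16: ')' -> close internal node _0 (now at depth 0)
Total internal nodes: 3
BFS adjacency from root:
  _0: K _1
  _1: J _2 A S
  _2: D N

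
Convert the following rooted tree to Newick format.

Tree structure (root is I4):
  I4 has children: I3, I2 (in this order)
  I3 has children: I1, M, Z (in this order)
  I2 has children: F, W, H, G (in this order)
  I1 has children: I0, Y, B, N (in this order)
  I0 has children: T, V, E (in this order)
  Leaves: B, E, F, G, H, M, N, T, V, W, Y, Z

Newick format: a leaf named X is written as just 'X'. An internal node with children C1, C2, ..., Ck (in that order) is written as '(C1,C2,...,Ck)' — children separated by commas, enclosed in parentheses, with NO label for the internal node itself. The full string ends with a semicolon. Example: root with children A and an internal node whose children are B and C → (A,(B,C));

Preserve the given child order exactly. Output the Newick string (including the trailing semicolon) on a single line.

internal I4 with children ['I3', 'I2']
  internal I3 with children ['I1', 'M', 'Z']
    internal I1 with children ['I0', 'Y', 'B', 'N']
      internal I0 with children ['T', 'V', 'E']
        leaf 'T' → 'T'
        leaf 'V' → 'V'
        leaf 'E' → 'E'
      → '(T,V,E)'
      leaf 'Y' → 'Y'
      leaf 'B' → 'B'
      leaf 'N' → 'N'
    → '((T,V,E),Y,B,N)'
    leaf 'M' → 'M'
    leaf 'Z' → 'Z'
  → '(((T,V,E),Y,B,N),M,Z)'
  internal I2 with children ['F', 'W', 'H', 'G']
    leaf 'F' → 'F'
    leaf 'W' → 'W'
    leaf 'H' → 'H'
    leaf 'G' → 'G'
  → '(F,W,H,G)'
→ '((((T,V,E),Y,B,N),M,Z),(F,W,H,G))'
Final: ((((T,V,E),Y,B,N),M,Z),(F,W,H,G));

Answer: ((((T,V,E),Y,B,N),M,Z),(F,W,H,G));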